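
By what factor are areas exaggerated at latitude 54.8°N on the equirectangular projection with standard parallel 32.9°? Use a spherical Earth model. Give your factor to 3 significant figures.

1.46

The equidistant cylindrical projection with φ₀ = 32.9° has h = 1 (meridians true) and k = cos φ₀ / cos φ along parallels.
Areal scale = h·k = 1 × cos φ₀ / cos φ; at 54.8°, h = 1.000, k = 1.457, so h·k = 1.457.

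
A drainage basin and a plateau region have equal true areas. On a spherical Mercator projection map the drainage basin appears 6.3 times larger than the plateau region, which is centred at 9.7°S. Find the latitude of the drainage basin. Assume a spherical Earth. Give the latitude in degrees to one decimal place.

For equal true areas on Mercator, apparent areas scale as sec²φ, so the ratio is cos²φ₂ / cos²φ₁.
cos²φ₂ / cos²φ₁ = 6.3  ⇒  cos φ₁ = cos 9.7° / √6.3 = 0.9857/2.510 = 0.3927.
φ₁ = arccos(0.3927) ≈ 66.9°.

66.9°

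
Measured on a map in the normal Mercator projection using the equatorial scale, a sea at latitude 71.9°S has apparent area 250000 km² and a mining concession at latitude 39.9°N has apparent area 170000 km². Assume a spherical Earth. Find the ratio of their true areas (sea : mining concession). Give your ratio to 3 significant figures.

Since Mercator area scale is 1/cos²φ, the true area equals the apparent area multiplied by cos²φ.
True area of sea: 250000 × cos²(71.9°) = 250000 × 0.09652 = 24130 km².
True area of mining concession: 170000 × cos²(39.9°) = 170000 × 0.5885 = 100100 km².
Ratio = 24130 / 100100 ≈ 0.241.

0.241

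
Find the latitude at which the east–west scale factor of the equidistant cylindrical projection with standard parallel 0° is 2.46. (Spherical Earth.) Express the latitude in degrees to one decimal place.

Plate carrée: h = 1, k = sec φ along parallels.
sec φ = 2.46  ⇒  cos φ = 0.4065  ⇒  φ ≈ 66.0°.

66.0°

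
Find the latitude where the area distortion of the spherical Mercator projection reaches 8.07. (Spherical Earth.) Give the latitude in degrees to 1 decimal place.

Mercator areal scale is sec²φ.
sec²φ = 8.07  ⇒  cos²φ = 0.1239  ⇒  cos φ = 0.3520.
φ = arccos(0.3520) ≈ 69.4°.

69.4°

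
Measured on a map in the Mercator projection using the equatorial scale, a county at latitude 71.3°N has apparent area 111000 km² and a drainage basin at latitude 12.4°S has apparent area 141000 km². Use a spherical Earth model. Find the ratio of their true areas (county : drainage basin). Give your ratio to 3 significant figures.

Since Mercator area scale is 1/cos²φ, the true area equals the apparent area multiplied by cos²φ.
True area of county: 111000 × cos²(71.3°) = 111000 × 0.1028 = 11410 km².
True area of drainage basin: 141000 × cos²(12.4°) = 141000 × 0.9539 = 134500 km².
Ratio = 11410 / 134500 ≈ 0.0848.

0.0848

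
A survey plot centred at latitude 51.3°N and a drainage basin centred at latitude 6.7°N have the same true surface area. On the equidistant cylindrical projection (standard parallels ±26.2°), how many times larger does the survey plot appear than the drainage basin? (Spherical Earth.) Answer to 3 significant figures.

With standard parallel φ₀ = 26.2°, the equirectangular projection gives x = Rλ cos φ₀, y = Rφ, so h = 1 and k = cos 26.2° / cos φ.
Areal scale at 51.3°: h·k = 1.000 × 1.435 = 1.435.
Areal scale at 6.7°: h·k = 1.000 × 0.9034 = 0.9034.
Ratio = 1.435/0.9034 ≈ 1.59.

1.59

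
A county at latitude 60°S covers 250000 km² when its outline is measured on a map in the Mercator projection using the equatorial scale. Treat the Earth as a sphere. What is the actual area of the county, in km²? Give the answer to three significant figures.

62500 km²

Mercator is conformal, so the point scale is isotropic: h = k = sec φ = 1/cos φ.
Areal scale = k² = sec²φ = 1/cos²(60°) = 1/0.5000² = 4.000.
True area = apparent / (areal scale) = 250000 / 4.000 ≈ 62500 km².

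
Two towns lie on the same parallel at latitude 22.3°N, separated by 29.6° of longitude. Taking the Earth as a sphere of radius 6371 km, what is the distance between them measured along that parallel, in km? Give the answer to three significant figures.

Arc length along a parallel = R cos φ · Δλ (with Δλ in radians).
= 6371 × cos 22.3° × (29.6° × π/180) = 6371 × 0.9252 × 0.5166 ≈ 3050 km.

3050 km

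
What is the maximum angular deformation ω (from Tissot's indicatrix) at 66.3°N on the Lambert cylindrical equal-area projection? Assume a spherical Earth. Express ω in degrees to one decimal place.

The Lambert cylindrical equal-area projection is the cylindrical equal-area projection with its standard parallel at the equator (φ₀ = 0). Cylindrical equal-area (φ₀ = 0°): h = cos φ / cos 0° along meridians, k = cos 0° / cos φ along parallels; h·k = 1.
At 66.3°: h = 0.4019, k = 2.488; principal scales a = 2.488, b = 0.4019.
sin(ω/2) = (a − b)/(a + b) = 2.086/2.890 = 0.7218, so ω = 2 arcsin(0.7218) ≈ 92.4°.

92.4°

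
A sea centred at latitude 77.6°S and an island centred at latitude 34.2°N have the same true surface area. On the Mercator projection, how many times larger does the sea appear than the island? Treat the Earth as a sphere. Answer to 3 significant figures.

Mercator is conformal with k = sec φ, so areal scale = k² = sec²φ.
At 77.6°: sec²(77.6°) = 1/0.2147² = 21.69.
At 34.2°: sec²(34.2°) = 1/0.8271² = 1.462.
Ratio = 21.69/1.462 = cos²(34.2°)/cos²(77.6°) ≈ 14.8.

14.8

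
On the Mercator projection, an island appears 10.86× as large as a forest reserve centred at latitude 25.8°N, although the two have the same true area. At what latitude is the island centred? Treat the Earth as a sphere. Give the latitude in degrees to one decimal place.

On Mercator, (apparent₁)/(apparent₂) = sec²φ₁ / sec²φ₂ when true areas are equal.
cos²φ₂ / cos²φ₁ = 10.86  ⇒  cos φ₁ = cos 25.8° / √10.86 = 0.9003/3.295 = 0.2732.
φ₁ = arccos(0.2732) ≈ 74.1°.

74.1°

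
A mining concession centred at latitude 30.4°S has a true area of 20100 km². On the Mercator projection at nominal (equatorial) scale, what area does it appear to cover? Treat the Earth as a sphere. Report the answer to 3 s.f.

27000 km²

The Mercator projection is conformal; its linear scale factor is the same in every direction and equals sec φ = 1/cos φ.
Areal scale = k² = sec²φ = 1/cos²(30.4°) = 1/0.8625² = 1.344.
Apparent area = 20100 × 1.344 ≈ 27000 km².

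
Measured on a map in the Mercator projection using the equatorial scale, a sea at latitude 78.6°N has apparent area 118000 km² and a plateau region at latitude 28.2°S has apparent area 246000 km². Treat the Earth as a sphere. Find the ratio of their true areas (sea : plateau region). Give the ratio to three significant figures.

0.0241

Since Mercator area scale is 1/cos²φ, the true area equals the apparent area multiplied by cos²φ.
True area of sea: 118000 × cos²(78.6°) = 118000 × 0.03907 = 4610 km².
True area of plateau region: 246000 × cos²(28.2°) = 246000 × 0.7767 = 191100 km².
Ratio = 4610 / 191100 ≈ 0.0241.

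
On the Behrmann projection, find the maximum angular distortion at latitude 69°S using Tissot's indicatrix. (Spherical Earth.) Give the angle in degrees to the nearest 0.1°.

The Behrmann projection is cylindrical equal-area with φ₀ = 30°. For cylindrical equal-area with standard parallel φ₀, h = cos φ / cos φ₀ and k = cos φ₀ / cos φ, so h·k = 1.
At 69°: h = 0.4138, k = 2.417; principal scales a = 2.417, b = 0.4138.
sin(ω/2) = (a − b)/(a + b) = 2.003/2.830 = 0.7076, so ω = 2 arcsin(0.7076) ≈ 90.1°.

90.1°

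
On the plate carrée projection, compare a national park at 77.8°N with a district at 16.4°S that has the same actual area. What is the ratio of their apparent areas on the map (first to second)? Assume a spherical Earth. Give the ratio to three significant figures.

For the equirectangular projection with φ₀ = 0 (plate carrée), h = 1 along meridians and k = sec φ along parallels.
Areal scale at 77.8°: h·k = 1.000 × 4.732 = 4.732.
Areal scale at 16.4°: h·k = 1.000 × 1.042 = 1.042.
Ratio = 4.732/1.042 ≈ 4.54.

4.54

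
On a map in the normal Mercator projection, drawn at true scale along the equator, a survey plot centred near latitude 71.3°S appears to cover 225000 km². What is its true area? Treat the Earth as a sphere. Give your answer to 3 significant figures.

23100 km²

The Mercator projection is conformal; its linear scale factor is the same in every direction and equals sec φ = 1/cos φ.
Areal scale = k² = sec²φ = 1/cos²(71.3°) = 1/0.3206² = 9.728.
True area = apparent / (areal scale) = 225000 / 9.728 ≈ 23100 km².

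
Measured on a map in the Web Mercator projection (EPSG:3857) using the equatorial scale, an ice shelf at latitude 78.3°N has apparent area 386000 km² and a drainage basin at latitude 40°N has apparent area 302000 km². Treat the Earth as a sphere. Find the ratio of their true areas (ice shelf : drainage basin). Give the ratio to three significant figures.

0.0896

On Mercator the areal scale is sec²φ, so true area = apparent × cos²φ.
True area of ice shelf: 386000 × cos²(78.3°) = 386000 × 0.04112 = 15870 km².
True area of drainage basin: 302000 × cos²(40°) = 302000 × 0.5868 = 177200 km².
Ratio = 15870 / 177200 ≈ 0.0896.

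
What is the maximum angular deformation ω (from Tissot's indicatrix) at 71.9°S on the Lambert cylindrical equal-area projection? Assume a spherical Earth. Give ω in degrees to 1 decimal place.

The Lambert cylindrical equal-area projection is the cylindrical equal-area projection with its standard parallel at the equator (φ₀ = 0). For cylindrical equal-area with standard parallel φ₀, h = cos φ / cos φ₀ and k = cos φ₀ / cos φ, so h·k = 1.
At 71.9°: h = 0.3107, k = 3.219; principal scales a = 3.219, b = 0.3107.
sin(ω/2) = (a − b)/(a + b) = 2.908/3.529 = 0.8240, so ω = 2 arcsin(0.8240) ≈ 111.0°.

111.0°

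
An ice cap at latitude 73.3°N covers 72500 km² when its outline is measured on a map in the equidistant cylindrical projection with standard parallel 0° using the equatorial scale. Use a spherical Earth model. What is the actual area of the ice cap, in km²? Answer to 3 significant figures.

20800 km²

In the plate carrée (x = Rλ, y = Rφ), meridians are true-scale (h = 1) and parallels are stretched by k = sec φ.
Areal scale = h·k = 1 × sec φ; at 73.3°, h = 1.000, k = 3.480, so h·k = 3.480.
True area = apparent / (areal scale) = 72500 / 3.480 ≈ 20800 km².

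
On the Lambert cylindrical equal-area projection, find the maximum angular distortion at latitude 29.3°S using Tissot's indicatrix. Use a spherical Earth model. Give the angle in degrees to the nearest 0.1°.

The Lambert cylindrical equal-area projection is the cylindrical equal-area projection with its standard parallel at the equator (φ₀ = 0). Cylindrical equal-area (φ₀ = 0°): h = cos φ / cos 0° along meridians, k = cos 0° / cos φ along parallels; h·k = 1.
At 29.3°: h = 0.8721, k = 1.147; principal scales a = 1.147, b = 0.8721.
sin(ω/2) = (a − b)/(a + b) = 0.2746/2.019 = 0.1360, so ω = 2 arcsin(0.1360) ≈ 15.6°.

15.6°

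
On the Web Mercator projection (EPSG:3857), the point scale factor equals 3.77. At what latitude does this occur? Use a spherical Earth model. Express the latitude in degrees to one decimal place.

74.6°

Mercator scale is k = sec φ = 1/cos φ.
1/cos φ = 3.77  ⇒  cos φ = 0.2653  ⇒  φ = arccos(0.2653) ≈ 74.6°.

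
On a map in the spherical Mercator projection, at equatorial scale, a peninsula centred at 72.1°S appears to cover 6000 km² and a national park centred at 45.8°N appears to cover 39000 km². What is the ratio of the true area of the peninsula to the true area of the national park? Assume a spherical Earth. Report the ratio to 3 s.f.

0.0299

On Mercator the areal scale is sec²φ, so true area = apparent × cos²φ.
True area of peninsula: 6000 × cos²(72.1°) = 6000 × 0.09447 = 566.8 km².
True area of national park: 39000 × cos²(45.8°) = 39000 × 0.4860 = 18960 km².
Ratio = 566.8 / 18960 ≈ 0.0299.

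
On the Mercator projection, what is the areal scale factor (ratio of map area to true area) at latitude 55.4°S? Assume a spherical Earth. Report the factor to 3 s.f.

For Mercator, h = k = sec φ (a conformal cylindrical projection has a single point scale, 1/cos φ).
Areal scale = k² = sec²φ = 1/cos²(55.4°) = 1/0.5678² = 3.101.

3.10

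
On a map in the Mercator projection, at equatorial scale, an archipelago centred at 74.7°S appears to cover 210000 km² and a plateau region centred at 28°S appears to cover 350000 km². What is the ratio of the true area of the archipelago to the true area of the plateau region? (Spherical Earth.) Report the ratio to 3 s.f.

0.0536

On Mercator the areal scale is sec²φ, so true area = apparent × cos²φ.
True area of archipelago: 210000 × cos²(74.7°) = 210000 × 0.06963 = 14620 km².
True area of plateau region: 350000 × cos²(28°) = 350000 × 0.7796 = 272900 km².
Ratio = 14620 / 272900 ≈ 0.0536.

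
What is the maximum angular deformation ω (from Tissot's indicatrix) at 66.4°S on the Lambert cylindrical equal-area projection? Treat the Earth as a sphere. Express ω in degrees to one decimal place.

92.7°

The Lambert cylindrical equal-area projection is the cylindrical equal-area projection with its standard parallel at the equator (φ₀ = 0). Cylindrical equal-area (φ₀ = 0°): h = cos φ / cos 0° along meridians, k = cos 0° / cos φ along parallels; h·k = 1.
At 66.4°: h = 0.4003, k = 2.498; principal scales a = 2.498, b = 0.4003.
sin(ω/2) = (a − b)/(a + b) = 2.097/2.898 = 0.7237, so ω = 2 arcsin(0.7237) ≈ 92.7°.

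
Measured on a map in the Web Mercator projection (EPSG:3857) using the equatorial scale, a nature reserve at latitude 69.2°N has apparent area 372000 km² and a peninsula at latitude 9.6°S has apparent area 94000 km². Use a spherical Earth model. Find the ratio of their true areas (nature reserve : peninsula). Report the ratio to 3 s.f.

Mercator's areal exaggeration is sec²φ; hence true area = (apparent area) · cos²φ.
True area of nature reserve: 372000 × cos²(69.2°) = 372000 × 0.1261 = 46910 km².
True area of peninsula: 94000 × cos²(9.6°) = 94000 × 0.9722 = 91390 km².
Ratio = 46910 / 91390 ≈ 0.513.

0.513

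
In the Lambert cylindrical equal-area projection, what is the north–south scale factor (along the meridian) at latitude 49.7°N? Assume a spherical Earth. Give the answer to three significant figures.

The Lambert cylindrical equal-area projection is the cylindrical equal-area projection with its standard parallel at the equator (φ₀ = 0). Cylindrical equal-area (φ₀ = 0°): h = cos φ / cos 0° along meridians, k = cos 0° / cos φ along parallels; h·k = 1.
h = cos 49.7° / cos 0° = 0.6468/1.000 = 0.6468.

0.647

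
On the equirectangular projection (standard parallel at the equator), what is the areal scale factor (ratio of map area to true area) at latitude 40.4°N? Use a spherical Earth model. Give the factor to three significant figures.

In the plate carrée (x = Rλ, y = Rφ), meridians are true-scale (h = 1) and parallels are stretched by k = sec φ.
Areal scale = h·k = 1 × sec φ; at 40.4°, h = 1.000, k = 1.313, so h·k = 1.313.

1.31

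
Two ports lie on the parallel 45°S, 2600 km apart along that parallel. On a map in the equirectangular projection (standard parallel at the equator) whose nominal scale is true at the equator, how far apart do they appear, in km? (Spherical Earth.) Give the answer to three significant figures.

3680 km

For the equirectangular projection with φ₀ = 0 (plate carrée), h = 1 along meridians and k = sec φ along parallels.
Along the parallel, k = sec 45° = 1/0.7071 = 1.414.
Map distance = 2600 × 1.414 ≈ 3680 km.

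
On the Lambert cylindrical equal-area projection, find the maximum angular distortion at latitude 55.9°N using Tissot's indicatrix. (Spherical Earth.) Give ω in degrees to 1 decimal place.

62.9°

The Lambert cylindrical equal-area projection is the cylindrical equal-area projection with its standard parallel at the equator (φ₀ = 0). Cylindrical equal-area (φ₀ = 0°): h = cos φ / cos 0° along meridians, k = cos 0° / cos φ along parallels; h·k = 1.
At 55.9°: h = 0.5606, k = 1.784; principal scales a = 1.784, b = 0.5606.
sin(ω/2) = (a − b)/(a + b) = 1.223/2.344 = 0.5217, so ω = 2 arcsin(0.5217) ≈ 62.9°.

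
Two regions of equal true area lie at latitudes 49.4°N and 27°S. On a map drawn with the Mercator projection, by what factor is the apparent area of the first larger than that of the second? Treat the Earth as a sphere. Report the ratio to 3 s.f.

1.87

Mercator is conformal with k = sec φ, so areal scale = k² = sec²φ.
At 49.4°: sec²(49.4°) = 1/0.6508² = 2.361.
At 27°: sec²(27°) = 1/0.8910² = 1.260.
Ratio = 2.361/1.260 = cos²(27°)/cos²(49.4°) ≈ 1.87.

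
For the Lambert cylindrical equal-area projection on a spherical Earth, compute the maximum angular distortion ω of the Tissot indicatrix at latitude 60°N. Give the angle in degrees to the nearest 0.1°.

73.7°

The Lambert cylindrical equal-area projection is the cylindrical equal-area projection with its standard parallel at the equator (φ₀ = 0). Cylindrical equal-area (φ₀ = 0°): h = cos φ / cos 0° along meridians, k = cos 0° / cos φ along parallels; h·k = 1.
At 60°: h = 0.5000, k = 2.000; principal scales a = 2.000, b = 0.5000.
sin(ω/2) = (a − b)/(a + b) = 1.500/2.500 = 0.6000, so ω = 2 arcsin(0.6000) ≈ 73.7°.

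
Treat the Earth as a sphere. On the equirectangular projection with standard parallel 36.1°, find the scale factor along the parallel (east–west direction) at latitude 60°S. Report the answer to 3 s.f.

1.62

With standard parallel φ₀ = 36.1°, the equirectangular projection gives x = Rλ cos φ₀, y = Rφ, so h = 1 and k = cos 36.1° / cos φ.
k = cos 36.1° / cos 60° = 0.8080/0.5000 = 1.616.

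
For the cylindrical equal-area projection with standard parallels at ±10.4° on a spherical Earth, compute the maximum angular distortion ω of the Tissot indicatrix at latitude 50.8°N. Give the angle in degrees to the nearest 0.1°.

A cylindrical equal-area projection with standard parallel φ₀ has meridian scale h = cos φ / cos φ₀ and parallel scale k = cos φ₀ / cos φ (so areas are preserved, h·k = 1).
At 50.8°: h = 0.6426, k = 1.556; principal scales a = 1.556, b = 0.6426.
sin(ω/2) = (a − b)/(a + b) = 0.9136/2.199 = 0.4155, so ω = 2 arcsin(0.4155) ≈ 49.1°.

49.1°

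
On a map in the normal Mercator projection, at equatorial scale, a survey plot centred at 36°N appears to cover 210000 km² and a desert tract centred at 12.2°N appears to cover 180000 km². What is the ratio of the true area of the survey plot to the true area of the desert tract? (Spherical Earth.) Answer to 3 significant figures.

0.799

On Mercator the areal scale is sec²φ, so true area = apparent × cos²φ.
True area of survey plot: 210000 × cos²(36°) = 210000 × 0.6545 = 137400 km².
True area of desert tract: 180000 × cos²(12.2°) = 180000 × 0.9553 = 172000 km².
Ratio = 137400 / 172000 ≈ 0.799.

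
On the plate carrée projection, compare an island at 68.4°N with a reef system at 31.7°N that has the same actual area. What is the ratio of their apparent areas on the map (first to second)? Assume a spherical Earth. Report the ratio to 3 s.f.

Plate carrée maps x = Rλ, y = Rφ. The meridian scale is h = 1 and the parallel scale is k = 1/cos φ = sec φ.
Areal scale at 68.4°: h·k = 1.000 × 2.716 = 2.716.
Areal scale at 31.7°: h·k = 1.000 × 1.175 = 1.175.
Ratio = 2.716/1.175 ≈ 2.31.

2.31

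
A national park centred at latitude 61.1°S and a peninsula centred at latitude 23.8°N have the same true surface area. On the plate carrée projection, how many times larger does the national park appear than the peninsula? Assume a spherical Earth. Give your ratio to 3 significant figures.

For the equirectangular projection with φ₀ = 0 (plate carrée), h = 1 along meridians and k = sec φ along parallels.
Areal scale at 61.1°: h·k = 1.000 × 2.069 = 2.069.
Areal scale at 23.8°: h·k = 1.000 × 1.093 = 1.093.
Ratio = 2.069/1.093 ≈ 1.89.

1.89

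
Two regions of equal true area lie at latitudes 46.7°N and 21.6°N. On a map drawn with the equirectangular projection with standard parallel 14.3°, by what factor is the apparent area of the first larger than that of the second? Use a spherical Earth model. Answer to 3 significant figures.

1.36

In the equirectangular projection with standard parallel φ₀ = 14.3° (x = Rλ cos φ₀, y = Rφ), meridians are true-scale (h = 1) and the parallel scale is k = cos φ₀ / cos φ.
Areal scale at 46.7°: h·k = 1.000 × 1.413 = 1.413.
Areal scale at 21.6°: h·k = 1.000 × 1.042 = 1.042.
Ratio = 1.413/1.042 ≈ 1.36.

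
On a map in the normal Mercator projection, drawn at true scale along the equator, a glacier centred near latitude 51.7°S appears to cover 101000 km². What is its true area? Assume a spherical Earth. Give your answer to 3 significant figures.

38800 km²

For Mercator, h = k = sec φ (a conformal cylindrical projection has a single point scale, 1/cos φ).
Areal scale = k² = sec²φ = 1/cos²(51.7°) = 1/0.6198² = 2.603.
True area = apparent / (areal scale) = 101000 / 2.603 ≈ 38800 km².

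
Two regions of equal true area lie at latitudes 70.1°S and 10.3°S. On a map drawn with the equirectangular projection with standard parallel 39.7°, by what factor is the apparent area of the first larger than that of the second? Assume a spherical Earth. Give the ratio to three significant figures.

The equidistant cylindrical projection with φ₀ = 39.7° has h = 1 (meridians true) and k = cos φ₀ / cos φ along parallels.
Areal scale at 70.1°: h·k = 1.000 × 2.260 = 2.260.
Areal scale at 10.3°: h·k = 1.000 × 0.7820 = 0.7820.
Ratio = 2.260/0.7820 ≈ 2.89.

2.89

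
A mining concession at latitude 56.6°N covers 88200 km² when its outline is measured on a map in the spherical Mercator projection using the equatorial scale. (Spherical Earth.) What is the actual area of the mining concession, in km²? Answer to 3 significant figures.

26700 km²

The Mercator projection is conformal; its linear scale factor is the same in every direction and equals sec φ = 1/cos φ.
Areal scale = k² = sec²φ = 1/cos²(56.6°) = 1/0.5505² = 3.300.
True area = apparent / (areal scale) = 88200 / 3.300 ≈ 26700 km².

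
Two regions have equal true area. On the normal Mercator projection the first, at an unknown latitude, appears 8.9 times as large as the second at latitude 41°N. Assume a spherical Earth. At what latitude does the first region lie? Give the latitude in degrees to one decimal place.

On Mercator, (apparent₁)/(apparent₂) = sec²φ₁ / sec²φ₂ when true areas are equal.
cos²φ₂ / cos²φ₁ = 8.9  ⇒  cos φ₁ = cos 41° / √8.9 = 0.7547/2.983 = 0.2530.
φ₁ = arccos(0.2530) ≈ 75.3°.

75.3°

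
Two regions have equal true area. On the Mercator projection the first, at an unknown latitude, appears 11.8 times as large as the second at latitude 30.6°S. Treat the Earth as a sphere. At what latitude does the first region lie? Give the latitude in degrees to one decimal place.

75.5°

Mercator areal scale is sec²φ, so apparent-area ratio = sec²φ₁ / sec²φ₂ = cos²φ₂ / cos²φ₁.
cos²φ₂ / cos²φ₁ = 11.8  ⇒  cos φ₁ = cos 30.6° / √11.8 = 0.8607/3.435 = 0.2506.
φ₁ = arccos(0.2506) ≈ 75.5°.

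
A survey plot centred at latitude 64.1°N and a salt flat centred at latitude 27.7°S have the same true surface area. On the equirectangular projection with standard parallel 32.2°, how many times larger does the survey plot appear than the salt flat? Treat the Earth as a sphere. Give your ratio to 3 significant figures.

In the equirectangular projection with standard parallel φ₀ = 32.2° (x = Rλ cos φ₀, y = Rφ), meridians are true-scale (h = 1) and the parallel scale is k = cos φ₀ / cos φ.
Areal scale at 64.1°: h·k = 1.000 × 1.937 = 1.937.
Areal scale at 27.7°: h·k = 1.000 × 0.9557 = 0.9557.
Ratio = 1.937/0.9557 ≈ 2.03.

2.03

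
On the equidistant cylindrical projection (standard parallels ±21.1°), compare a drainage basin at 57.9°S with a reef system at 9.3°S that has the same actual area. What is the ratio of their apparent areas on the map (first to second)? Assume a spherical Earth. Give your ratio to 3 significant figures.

The equidistant cylindrical projection with φ₀ = 21.1° has h = 1 (meridians true) and k = cos φ₀ / cos φ along parallels.
Areal scale at 57.9°: h·k = 1.000 × 1.756 = 1.756.
Areal scale at 9.3°: h·k = 1.000 × 0.9454 = 0.9454.
Ratio = 1.756/0.9454 ≈ 1.86.

1.86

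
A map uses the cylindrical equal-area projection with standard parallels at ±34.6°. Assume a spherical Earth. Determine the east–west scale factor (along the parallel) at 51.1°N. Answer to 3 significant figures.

1.31

For cylindrical equal-area with standard parallel φ₀, h = cos φ / cos φ₀ and k = cos φ₀ / cos φ, so h·k = 1.
k = cos 34.6° / cos 51.1° = 0.8231/0.6280 = 1.311.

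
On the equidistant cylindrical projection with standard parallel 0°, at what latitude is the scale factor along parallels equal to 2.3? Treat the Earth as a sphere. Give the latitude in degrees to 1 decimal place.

Plate carrée: h = 1, k = sec φ along parallels.
sec φ = 2.3  ⇒  cos φ = 0.4348  ⇒  φ ≈ 64.2°.

64.2°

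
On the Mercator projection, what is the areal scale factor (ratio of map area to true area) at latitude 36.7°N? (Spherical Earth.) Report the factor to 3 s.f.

1.56

The Mercator projection is conformal; its linear scale factor is the same in every direction and equals sec φ = 1/cos φ.
Areal scale = k² = sec²φ = 1/cos²(36.7°) = 1/0.8018² = 1.556.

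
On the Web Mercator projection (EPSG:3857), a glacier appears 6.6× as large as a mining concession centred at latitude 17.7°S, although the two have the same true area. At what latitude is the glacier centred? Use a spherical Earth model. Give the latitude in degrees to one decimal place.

68.2°

Mercator areal scale is sec²φ, so apparent-area ratio = sec²φ₁ / sec²φ₂ = cos²φ₂ / cos²φ₁.
cos²φ₂ / cos²φ₁ = 6.6  ⇒  cos φ₁ = cos 17.7° / √6.6 = 0.9527/2.569 = 0.3708.
φ₁ = arccos(0.3708) ≈ 68.2°.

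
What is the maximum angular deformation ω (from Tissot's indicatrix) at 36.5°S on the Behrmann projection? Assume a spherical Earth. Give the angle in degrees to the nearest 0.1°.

8.5°

The Behrmann projection is cylindrical equal-area with φ₀ = 30°. For cylindrical equal-area with standard parallel φ₀, h = cos φ / cos φ₀ and k = cos φ₀ / cos φ, so h·k = 1.
At 36.5°: h = 0.9282, k = 1.077; principal scales a = 1.077, b = 0.9282.
sin(ω/2) = (a − b)/(a + b) = 0.1491/2.006 = 0.07436, so ω = 2 arcsin(0.07436) ≈ 8.5°.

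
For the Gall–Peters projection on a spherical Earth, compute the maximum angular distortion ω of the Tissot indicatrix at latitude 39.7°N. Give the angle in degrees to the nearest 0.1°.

The Gall–Peters projection is cylindrical equal-area with φ₀ = 45°. A cylindrical equal-area projection with standard parallel φ₀ has meridian scale h = cos φ / cos φ₀ and parallel scale k = cos φ₀ / cos φ (so areas are preserved, h·k = 1).
At 39.7°: h = 1.088, k = 0.9190; principal scales a = 1.088, b = 0.9190.
sin(ω/2) = (a − b)/(a + b) = 0.1691/2.007 = 0.08423, so ω = 2 arcsin(0.08423) ≈ 9.7°.

9.7°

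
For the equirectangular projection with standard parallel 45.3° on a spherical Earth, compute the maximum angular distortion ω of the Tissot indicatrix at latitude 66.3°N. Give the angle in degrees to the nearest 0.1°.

31.7°

The equidistant cylindrical projection with φ₀ = 45.3° has h = 1 (meridians true) and k = cos φ₀ / cos φ along parallels.
At 66.3°: h = 1.000, k = 1.750; principal scales a = 1.750, b = 1.000.
sin(ω/2) = (a − b)/(a + b) = 0.7500/2.750 = 0.2727, so ω = 2 arcsin(0.2727) ≈ 31.7°.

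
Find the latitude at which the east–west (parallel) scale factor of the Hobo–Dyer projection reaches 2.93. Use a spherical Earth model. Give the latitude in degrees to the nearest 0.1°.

74.3°

The Hobo–Dyer projection is cylindrical equal-area with φ₀ = 37.5°. For cylindrical equal-area with standard parallel φ₀, h = cos φ / cos φ₀ and k = cos φ₀ / cos φ, so h·k = 1.
k = cos φ₀ / cos φ = 2.93  ⇒  cos φ = cos 37.5° / 2.93 = 0.2708.
φ = arccos(0.2708) ≈ 74.3°.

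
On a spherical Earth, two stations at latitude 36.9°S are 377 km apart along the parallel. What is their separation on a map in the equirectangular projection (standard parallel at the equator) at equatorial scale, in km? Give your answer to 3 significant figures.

471 km

For the equirectangular projection with φ₀ = 0 (plate carrée), h = 1 along meridians and k = sec φ along parallels.
Along the parallel, k = sec 36.9° = 1/0.7997 = 1.250.
Map distance = 377 × 1.250 ≈ 471 km.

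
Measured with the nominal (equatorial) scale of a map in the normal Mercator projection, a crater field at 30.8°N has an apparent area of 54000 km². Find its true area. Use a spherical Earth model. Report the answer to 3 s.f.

39800 km²

For Mercator, h = k = sec φ (a conformal cylindrical projection has a single point scale, 1/cos φ).
Areal scale = k² = sec²φ = 1/cos²(30.8°) = 1/0.8590² = 1.355.
True area = apparent / (areal scale) = 54000 / 1.355 ≈ 39800 km².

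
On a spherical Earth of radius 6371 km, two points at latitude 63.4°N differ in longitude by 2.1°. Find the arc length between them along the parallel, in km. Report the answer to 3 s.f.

105 km

Arc length along a parallel = R cos φ · Δλ (with Δλ in radians).
= 6371 × cos 63.4° × (2.1° × π/180) = 6371 × 0.4478 × 0.03665 ≈ 105 km.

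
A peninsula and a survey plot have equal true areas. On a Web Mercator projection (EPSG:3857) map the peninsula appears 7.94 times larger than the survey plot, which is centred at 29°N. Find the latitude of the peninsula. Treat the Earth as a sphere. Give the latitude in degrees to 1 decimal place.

71.9°

Mercator areal scale is sec²φ, so apparent-area ratio = sec²φ₁ / sec²φ₂ = cos²φ₂ / cos²φ₁.
cos²φ₂ / cos²φ₁ = 7.94  ⇒  cos φ₁ = cos 29° / √7.94 = 0.8746/2.818 = 0.3104.
φ₁ = arccos(0.3104) ≈ 71.9°.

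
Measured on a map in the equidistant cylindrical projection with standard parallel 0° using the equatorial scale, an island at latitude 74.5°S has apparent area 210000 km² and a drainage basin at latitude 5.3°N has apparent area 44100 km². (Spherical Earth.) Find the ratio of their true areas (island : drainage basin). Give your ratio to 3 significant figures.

Plate carrée has h = 1 and k = sec φ, giving areal scale sec φ; true area = (apparent area) · cos φ.
True area of island: 210000 × cos(74.5°) = 210000 × 0.2672 = 56120 km².
True area of drainage basin: 44100 × cos(5.3°) = 44100 × 0.9957 = 43910 km².
Ratio = 56120 / 43910 ≈ 1.28.

1.28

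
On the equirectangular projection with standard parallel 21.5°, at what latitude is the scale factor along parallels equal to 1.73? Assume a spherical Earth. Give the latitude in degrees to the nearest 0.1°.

The equidistant cylindrical projection with φ₀ = 21.5° has h = 1 (meridians true) and k = cos φ₀ / cos φ along parallels.
k = cos φ₀ / cos φ = 1.73  ⇒  cos φ = cos 21.5° / 1.73 = 0.5378.
φ = arccos(0.5378) ≈ 57.5°.

57.5°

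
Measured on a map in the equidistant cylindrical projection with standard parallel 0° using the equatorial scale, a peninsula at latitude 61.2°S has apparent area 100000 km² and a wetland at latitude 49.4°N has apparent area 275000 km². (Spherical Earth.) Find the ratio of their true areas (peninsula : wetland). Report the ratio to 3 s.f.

Plate carrée has h = 1 and k = sec φ, giving areal scale sec φ; true area = (apparent area) · cos φ.
True area of peninsula: 100000 × cos(61.2°) = 100000 × 0.4818 = 48180 km².
True area of wetland: 275000 × cos(49.4°) = 275000 × 0.6508 = 179000 km².
Ratio = 48180 / 179000 ≈ 0.269.

0.269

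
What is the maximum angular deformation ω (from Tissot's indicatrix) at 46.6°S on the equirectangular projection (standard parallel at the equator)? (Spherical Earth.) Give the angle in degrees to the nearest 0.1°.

In the plate carrée (x = Rλ, y = Rφ), meridians are true-scale (h = 1) and parallels are stretched by k = sec φ.
At 46.6°: h = 1.000, k = 1.455; principal scales a = 1.455, b = 1.000.
sin(ω/2) = (a − b)/(a + b) = 0.4554/2.455 = 0.1855, so ω = 2 arcsin(0.1855) ≈ 21.4°.

21.4°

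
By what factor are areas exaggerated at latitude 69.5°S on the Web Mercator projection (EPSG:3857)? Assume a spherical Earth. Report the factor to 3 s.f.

Mercator is conformal, so the point scale is isotropic: h = k = sec φ = 1/cos φ.
Areal scale = k² = sec²φ = 1/cos²(69.5°) = 1/0.3502² = 8.154.

8.15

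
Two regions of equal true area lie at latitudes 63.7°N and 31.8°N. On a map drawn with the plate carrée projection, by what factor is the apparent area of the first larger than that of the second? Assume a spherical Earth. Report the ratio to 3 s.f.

1.92

For the equirectangular projection with φ₀ = 0 (plate carrée), h = 1 along meridians and k = sec φ along parallels.
Areal scale at 63.7°: h·k = 1.000 × 2.257 = 2.257.
Areal scale at 31.8°: h·k = 1.000 × 1.177 = 1.177.
Ratio = 2.257/1.177 ≈ 1.92.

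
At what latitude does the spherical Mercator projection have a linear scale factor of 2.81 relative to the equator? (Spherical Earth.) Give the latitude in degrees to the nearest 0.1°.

Mercator scale is k = sec φ = 1/cos φ.
1/cos φ = 2.81  ⇒  cos φ = 0.3559  ⇒  φ = arccos(0.3559) ≈ 69.2°.

69.2°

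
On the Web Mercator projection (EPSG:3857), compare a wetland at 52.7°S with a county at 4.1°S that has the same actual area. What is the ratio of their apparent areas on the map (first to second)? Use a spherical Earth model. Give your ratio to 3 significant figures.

2.71

Mercator is conformal with k = sec φ, so areal scale = k² = sec²φ.
At 52.7°: sec²(52.7°) = 1/0.6060² = 2.723.
At 4.1°: sec²(4.1°) = 1/0.9974² = 1.005.
Ratio = 2.723/1.005 = cos²(4.1°)/cos²(52.7°) ≈ 2.71.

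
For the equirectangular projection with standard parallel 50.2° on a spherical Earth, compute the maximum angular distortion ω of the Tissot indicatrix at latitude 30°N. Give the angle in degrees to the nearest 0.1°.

17.3°

In the equirectangular projection with standard parallel φ₀ = 50.2° (x = Rλ cos φ₀, y = Rφ), meridians are true-scale (h = 1) and the parallel scale is k = cos φ₀ / cos φ.
At 30°: h = 1.000, k = 0.7391; principal scales a = 1.000, b = 0.7391.
sin(ω/2) = (a − b)/(a + b) = 0.2609/1.739 = 0.1500, so ω = 2 arcsin(0.1500) ≈ 17.3°.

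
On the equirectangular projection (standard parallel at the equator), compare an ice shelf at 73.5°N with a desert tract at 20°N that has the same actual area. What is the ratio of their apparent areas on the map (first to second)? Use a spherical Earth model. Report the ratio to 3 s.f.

Plate carrée maps x = Rλ, y = Rφ. The meridian scale is h = 1 and the parallel scale is k = 1/cos φ = sec φ.
Areal scale at 73.5°: h·k = 1.000 × 3.521 = 3.521.
Areal scale at 20°: h·k = 1.000 × 1.064 = 1.064.
Ratio = 3.521/1.064 ≈ 3.31.

3.31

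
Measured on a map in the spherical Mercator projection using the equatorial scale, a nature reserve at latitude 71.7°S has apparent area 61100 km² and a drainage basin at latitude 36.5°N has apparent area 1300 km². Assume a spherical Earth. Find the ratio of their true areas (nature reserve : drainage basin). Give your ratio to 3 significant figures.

7.17

On Mercator the areal scale is sec²φ, so true area = apparent × cos²φ.
True area of nature reserve: 61100 × cos²(71.7°) = 61100 × 0.09859 = 6024 km².
True area of drainage basin: 1300 × cos²(36.5°) = 1300 × 0.6462 = 840.0 km².
Ratio = 6024 / 840.0 ≈ 7.17.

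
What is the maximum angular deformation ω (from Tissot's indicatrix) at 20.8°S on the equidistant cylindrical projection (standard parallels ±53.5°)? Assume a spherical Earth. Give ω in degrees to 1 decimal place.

The equidistant cylindrical projection with φ₀ = 53.5° has h = 1 (meridians true) and k = cos φ₀ / cos φ along parallels.
At 20.8°: h = 1.000, k = 0.6363; principal scales a = 1.000, b = 0.6363.
sin(ω/2) = (a − b)/(a + b) = 0.3637/1.636 = 0.2223, so ω = 2 arcsin(0.2223) ≈ 25.7°.

25.7°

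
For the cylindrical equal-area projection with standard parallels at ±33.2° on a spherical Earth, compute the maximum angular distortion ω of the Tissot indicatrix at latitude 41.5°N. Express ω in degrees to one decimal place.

A cylindrical equal-area projection with standard parallel φ₀ has meridian scale h = cos φ / cos φ₀ and parallel scale k = cos φ₀ / cos φ (so areas are preserved, h·k = 1).
At 41.5°: h = 0.8951, k = 1.117; principal scales a = 1.117, b = 0.8951.
sin(ω/2) = (a − b)/(a + b) = 0.2222/2.012 = 0.1104, so ω = 2 arcsin(0.1104) ≈ 12.7°.

12.7°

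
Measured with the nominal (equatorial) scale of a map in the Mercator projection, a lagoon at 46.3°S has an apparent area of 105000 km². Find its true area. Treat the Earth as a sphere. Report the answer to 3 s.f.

50100 km²

Mercator is conformal, so the point scale is isotropic: h = k = sec φ = 1/cos φ.
Areal scale = k² = sec²φ = 1/cos²(46.3°) = 1/0.6909² = 2.095.
True area = apparent / (areal scale) = 105000 / 2.095 ≈ 50100 km².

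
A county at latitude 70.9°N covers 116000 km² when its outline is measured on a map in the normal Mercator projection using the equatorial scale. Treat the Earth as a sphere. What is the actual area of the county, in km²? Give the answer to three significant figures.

12400 km²

Mercator is conformal, so the point scale is isotropic: h = k = sec φ = 1/cos φ.
Areal scale = k² = sec²φ = 1/cos²(70.9°) = 1/0.3272² = 9.340.
True area = apparent / (areal scale) = 116000 / 9.340 ≈ 12400 km².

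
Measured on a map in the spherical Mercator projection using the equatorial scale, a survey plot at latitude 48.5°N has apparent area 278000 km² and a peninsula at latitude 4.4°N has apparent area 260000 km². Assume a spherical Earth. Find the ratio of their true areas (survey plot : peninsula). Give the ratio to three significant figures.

0.472

Since Mercator area scale is 1/cos²φ, the true area equals the apparent area multiplied by cos²φ.
True area of survey plot: 278000 × cos²(48.5°) = 278000 × 0.4391 = 122100 km².
True area of peninsula: 260000 × cos²(4.4°) = 260000 × 0.9941 = 258500 km².
Ratio = 122100 / 258500 ≈ 0.472.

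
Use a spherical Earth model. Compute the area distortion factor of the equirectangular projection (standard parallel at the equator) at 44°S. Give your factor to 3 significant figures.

1.39

For the equirectangular projection with φ₀ = 0 (plate carrée), h = 1 along meridians and k = sec φ along parallels.
Areal scale = h·k = 1 × sec φ; at 44°, h = 1.000, k = 1.390, so h·k = 1.390.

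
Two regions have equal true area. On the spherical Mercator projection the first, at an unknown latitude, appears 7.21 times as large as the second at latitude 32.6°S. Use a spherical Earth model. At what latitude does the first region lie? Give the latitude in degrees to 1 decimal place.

Mercator areal scale is sec²φ, so apparent-area ratio = sec²φ₁ / sec²φ₂ = cos²φ₂ / cos²φ₁.
cos²φ₂ / cos²φ₁ = 7.21  ⇒  cos φ₁ = cos 32.6° / √7.21 = 0.8425/2.685 = 0.3137.
φ₁ = arccos(0.3137) ≈ 71.7°.

71.7°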